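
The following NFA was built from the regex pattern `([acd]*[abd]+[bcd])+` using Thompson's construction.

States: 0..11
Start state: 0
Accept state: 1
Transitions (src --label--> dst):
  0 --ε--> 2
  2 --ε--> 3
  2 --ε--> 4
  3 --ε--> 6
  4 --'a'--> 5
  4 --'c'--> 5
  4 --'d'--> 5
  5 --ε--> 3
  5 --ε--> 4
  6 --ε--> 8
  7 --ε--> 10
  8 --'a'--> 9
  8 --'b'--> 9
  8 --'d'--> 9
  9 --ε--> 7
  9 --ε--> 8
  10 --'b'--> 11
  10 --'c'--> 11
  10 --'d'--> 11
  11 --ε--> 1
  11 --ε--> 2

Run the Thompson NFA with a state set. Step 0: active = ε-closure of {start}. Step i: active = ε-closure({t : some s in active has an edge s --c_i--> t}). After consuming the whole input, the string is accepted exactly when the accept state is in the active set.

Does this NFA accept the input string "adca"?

Answer: REJECT

Trace:
S₀ = ε-closure({0}) = {0,2,3,4,6,8}
'a' @ 1: {3,4,5,6,7,8,9,10}
'd' @ 2: {1,2,3,4,5,6,7,8,9,10,11}  ✓accept
'c' @ 3: {1,2,3,4,5,6,8,11}  ✓accept
'a' @ 4: {3,4,5,6,7,8,9,10}
end set {3,4,5,6,7,8,9,10} — state 1 not in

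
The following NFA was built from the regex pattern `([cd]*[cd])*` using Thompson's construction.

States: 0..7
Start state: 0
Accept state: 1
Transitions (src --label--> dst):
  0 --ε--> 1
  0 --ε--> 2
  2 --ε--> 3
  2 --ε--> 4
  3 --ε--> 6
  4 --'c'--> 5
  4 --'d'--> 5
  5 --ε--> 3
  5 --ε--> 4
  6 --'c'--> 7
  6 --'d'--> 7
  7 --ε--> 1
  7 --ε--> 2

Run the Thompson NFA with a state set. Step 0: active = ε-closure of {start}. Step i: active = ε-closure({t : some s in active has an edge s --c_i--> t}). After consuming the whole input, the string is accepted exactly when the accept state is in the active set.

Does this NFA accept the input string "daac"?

initial (ε-close {0}): {0,1,2,3,4,6}
'd' @ 1: {1,2,3,4,5,6,7}  (accept∈set)
'a' @ 2: {}  — state set empty
rest 'ac' ignored (set empty)
end set {} — state 1 not in

Answer: REJECT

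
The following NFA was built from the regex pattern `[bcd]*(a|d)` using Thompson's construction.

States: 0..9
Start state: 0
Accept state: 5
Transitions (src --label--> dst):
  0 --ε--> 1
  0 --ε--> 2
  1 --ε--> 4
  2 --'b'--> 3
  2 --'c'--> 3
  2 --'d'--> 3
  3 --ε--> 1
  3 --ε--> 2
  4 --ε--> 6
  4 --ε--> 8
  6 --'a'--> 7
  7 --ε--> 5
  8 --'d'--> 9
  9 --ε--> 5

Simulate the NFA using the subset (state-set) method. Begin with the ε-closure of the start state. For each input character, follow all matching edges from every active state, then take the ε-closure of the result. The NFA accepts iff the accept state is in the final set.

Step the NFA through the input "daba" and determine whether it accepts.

initial (ε-close {0}): {0,1,2,4,6,8}
'd' @ 1: {1,2,3,4,5,6,8,9}  [accepting]
'a' @ 2: {5,7}  [accepting]
'b' @ 3: {}  — no active states
rest 'a' ignored (set empty)
end set {} — state 5 not in

Answer: REJECT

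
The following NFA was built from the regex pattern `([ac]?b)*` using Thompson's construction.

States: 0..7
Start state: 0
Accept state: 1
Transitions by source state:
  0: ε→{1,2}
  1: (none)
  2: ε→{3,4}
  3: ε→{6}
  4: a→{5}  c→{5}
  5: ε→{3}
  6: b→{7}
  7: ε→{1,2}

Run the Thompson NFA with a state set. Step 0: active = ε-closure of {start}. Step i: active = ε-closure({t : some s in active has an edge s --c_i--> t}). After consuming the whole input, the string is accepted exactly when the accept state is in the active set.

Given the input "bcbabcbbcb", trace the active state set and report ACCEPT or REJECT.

Answer: ACCEPT

Steps:
start: ε-closure({0}) = {0,1,2,3,4,6}
'b' @ 1: {1,2,3,4,6,7}  ✓accept
'c' @ 2: {3,5,6}
'b' @ 3: {1,2,3,4,6,7}  ✓accept
'a' @ 4: {3,5,6}
'b' @ 5: {1,2,3,4,6,7}  ✓accept
'c' @ 6: {3,5,6}
'b' @ 7: {1,2,3,4,6,7}  ✓accept
'b' @ 8: {1,2,3,4,6,7}  ✓accept
'c' @ 9: {3,5,6}
'b' @ 10: {1,2,3,4,6,7}  ✓accept
end set {1,2,3,4,6,7} — state 1 in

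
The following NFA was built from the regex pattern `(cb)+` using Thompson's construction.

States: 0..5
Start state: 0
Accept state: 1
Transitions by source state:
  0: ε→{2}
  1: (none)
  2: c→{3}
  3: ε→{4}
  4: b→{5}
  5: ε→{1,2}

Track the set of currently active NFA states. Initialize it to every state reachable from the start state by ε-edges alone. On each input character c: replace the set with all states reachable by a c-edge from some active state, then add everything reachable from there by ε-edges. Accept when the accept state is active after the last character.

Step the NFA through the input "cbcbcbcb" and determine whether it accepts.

Answer: ACCEPT

Steps:
start: ε-closure({0}) = {0,2}
'c' @ 1: {3,4}
'b' @ 2: {1,2,5}  (accept∈set)
'c' @ 3: {3,4}
'b' @ 4: {1,2,5}  (accept∈set)
'c' @ 5: {3,4}
'b' @ 6: {1,2,5}  (accept∈set)
'c' @ 7: {3,4}
'b' @ 8: {1,2,5}  (accept∈set)
after full input: {1,2,5}  (accept=1 in)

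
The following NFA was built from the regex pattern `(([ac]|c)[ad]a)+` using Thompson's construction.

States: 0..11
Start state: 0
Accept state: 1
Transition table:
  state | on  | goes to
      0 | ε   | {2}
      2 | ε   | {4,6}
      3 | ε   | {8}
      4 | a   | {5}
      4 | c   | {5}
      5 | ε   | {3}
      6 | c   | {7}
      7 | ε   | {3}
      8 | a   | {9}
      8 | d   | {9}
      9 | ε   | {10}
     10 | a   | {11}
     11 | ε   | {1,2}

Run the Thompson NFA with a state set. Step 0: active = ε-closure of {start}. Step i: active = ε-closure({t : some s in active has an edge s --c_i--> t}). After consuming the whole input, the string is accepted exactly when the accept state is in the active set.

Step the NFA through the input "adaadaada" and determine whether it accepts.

initial (ε-close {0}): {0,2,4,6}
'a' @ 1: {3,5,8}
'd' @ 2: {9,10}
'a' @ 3: {1,2,4,6,11}  ✓accept
'a' @ 4: {3,5,8}
'd' @ 5: {9,10}
'a' @ 6: {1,2,4,6,11}  ✓accept
'a' @ 7: {3,5,8}
'd' @ 8: {9,10}
'a' @ 9: {1,2,4,6,11}  ✓accept
end set {1,2,4,6,11} — state 1 in

Answer: ACCEPT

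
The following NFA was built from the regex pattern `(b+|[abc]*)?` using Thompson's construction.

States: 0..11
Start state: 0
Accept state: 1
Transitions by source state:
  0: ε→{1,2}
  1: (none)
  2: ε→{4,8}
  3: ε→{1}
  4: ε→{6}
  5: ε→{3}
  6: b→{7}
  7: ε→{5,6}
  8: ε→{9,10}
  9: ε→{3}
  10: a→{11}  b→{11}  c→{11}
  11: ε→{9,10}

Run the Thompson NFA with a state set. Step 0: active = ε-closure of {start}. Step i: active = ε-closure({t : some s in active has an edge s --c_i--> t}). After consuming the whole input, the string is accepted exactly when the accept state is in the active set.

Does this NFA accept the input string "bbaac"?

initial (ε-close {0}): {0,1,2,3,4,6,8,9,10}
'b' @ 1: {1,3,5,6,7,9,10,11}  (accept∈set)
'b' @ 2: {1,3,5,6,7,9,10,11}  (accept∈set)
'a' @ 3: {1,3,9,10,11}  (accept∈set)
'a' @ 4: {1,3,9,10,11}  (accept∈set)
'c' @ 5: {1,3,9,10,11}  (accept∈set)
end set {1,3,9,10,11} — state 1 in

Answer: ACCEPT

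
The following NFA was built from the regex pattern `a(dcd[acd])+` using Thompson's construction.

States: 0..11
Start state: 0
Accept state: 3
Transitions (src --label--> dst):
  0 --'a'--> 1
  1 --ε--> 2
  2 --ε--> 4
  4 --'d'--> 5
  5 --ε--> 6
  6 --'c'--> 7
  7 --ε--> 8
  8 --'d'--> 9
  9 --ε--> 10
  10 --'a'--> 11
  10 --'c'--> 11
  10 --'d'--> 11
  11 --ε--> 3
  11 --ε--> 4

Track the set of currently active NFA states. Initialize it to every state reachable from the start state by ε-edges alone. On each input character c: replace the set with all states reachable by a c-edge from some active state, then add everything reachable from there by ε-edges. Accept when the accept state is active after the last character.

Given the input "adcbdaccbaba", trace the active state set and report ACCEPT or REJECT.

Answer: REJECT

Trace:
S₀ = ε-closure({0}) = {0}
'a' @ 1: {1,2,4}
'd' @ 2: {5,6}
'c' @ 3: {7,8}
'b' @ 4: {}  — dead — no transitions
rest 'daccbaba' ignored (set empty)
after full input: {}  (accept=3 not in)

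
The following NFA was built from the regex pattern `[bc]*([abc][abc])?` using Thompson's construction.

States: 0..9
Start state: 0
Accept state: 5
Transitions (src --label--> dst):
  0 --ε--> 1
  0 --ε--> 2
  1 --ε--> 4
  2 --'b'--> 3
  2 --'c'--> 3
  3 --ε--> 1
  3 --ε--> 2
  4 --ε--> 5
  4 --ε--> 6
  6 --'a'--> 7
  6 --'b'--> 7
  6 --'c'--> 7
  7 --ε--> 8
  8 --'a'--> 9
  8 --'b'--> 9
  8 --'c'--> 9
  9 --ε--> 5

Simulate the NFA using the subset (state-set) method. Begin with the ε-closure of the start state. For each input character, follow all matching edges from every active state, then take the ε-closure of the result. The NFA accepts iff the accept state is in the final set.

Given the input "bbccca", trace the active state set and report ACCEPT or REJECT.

initial (ε-close {0}): {0,1,2,4,5,6}
'b' @ 1: {1,2,3,4,5,6,7,8}  [accepting]
'b' @ 2: {1,2,3,4,5,6,7,8,9}  [accepting]
'c' @ 3: {1,2,3,4,5,6,7,8,9}  [accepting]
'c' @ 4: {1,2,3,4,5,6,7,8,9}  [accepting]
'c' @ 5: {1,2,3,4,5,6,7,8,9}  [accepting]
'a' @ 6: {5,7,8,9}  [accepting]
final: {5,7,8,9}; accept 5 in set

Answer: ACCEPT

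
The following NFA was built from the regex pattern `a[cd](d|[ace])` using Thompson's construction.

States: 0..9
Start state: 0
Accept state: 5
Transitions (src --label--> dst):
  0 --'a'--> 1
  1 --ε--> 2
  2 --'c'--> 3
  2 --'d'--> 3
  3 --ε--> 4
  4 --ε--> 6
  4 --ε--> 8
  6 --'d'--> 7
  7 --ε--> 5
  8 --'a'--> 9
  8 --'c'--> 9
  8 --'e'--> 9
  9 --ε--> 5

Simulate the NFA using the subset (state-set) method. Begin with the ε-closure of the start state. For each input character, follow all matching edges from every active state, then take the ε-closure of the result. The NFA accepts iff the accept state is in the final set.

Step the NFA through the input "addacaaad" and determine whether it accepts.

Answer: REJECT

Derivation:
S₀ = ε-closure({0}) = {0}
'a' @ 1: {1,2}
'd' @ 2: {3,4,6,8}
'd' @ 3: {5,7}  (accept∈set)
'a' @ 4: {}  — no active states
rest 'caaad' ignored (set empty)
end set {} — state 5 not in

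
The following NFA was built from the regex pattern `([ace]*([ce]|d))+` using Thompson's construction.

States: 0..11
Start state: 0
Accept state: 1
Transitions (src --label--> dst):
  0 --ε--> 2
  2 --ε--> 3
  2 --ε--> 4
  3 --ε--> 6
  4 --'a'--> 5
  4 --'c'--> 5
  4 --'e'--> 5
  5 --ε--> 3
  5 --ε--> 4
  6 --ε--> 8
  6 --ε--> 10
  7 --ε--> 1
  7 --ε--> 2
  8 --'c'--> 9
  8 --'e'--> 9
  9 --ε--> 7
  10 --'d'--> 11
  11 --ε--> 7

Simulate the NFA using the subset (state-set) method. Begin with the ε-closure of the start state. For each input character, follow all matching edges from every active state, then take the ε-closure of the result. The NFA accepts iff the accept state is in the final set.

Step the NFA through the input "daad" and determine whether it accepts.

Answer: ACCEPT

Steps:
start: ε-closure({0}) = {0,2,3,4,6,8,10}
'd' @ 1: {1,2,3,4,6,7,8,10,11}  [accepting]
'a' @ 2: {3,4,5,6,8,10}
'a' @ 3: {3,4,5,6,8,10}
'd' @ 4: {1,2,3,4,6,7,8,10,11}  [accepting]
after full input: {1,2,3,4,6,7,8,10,11}  (accept=1 in)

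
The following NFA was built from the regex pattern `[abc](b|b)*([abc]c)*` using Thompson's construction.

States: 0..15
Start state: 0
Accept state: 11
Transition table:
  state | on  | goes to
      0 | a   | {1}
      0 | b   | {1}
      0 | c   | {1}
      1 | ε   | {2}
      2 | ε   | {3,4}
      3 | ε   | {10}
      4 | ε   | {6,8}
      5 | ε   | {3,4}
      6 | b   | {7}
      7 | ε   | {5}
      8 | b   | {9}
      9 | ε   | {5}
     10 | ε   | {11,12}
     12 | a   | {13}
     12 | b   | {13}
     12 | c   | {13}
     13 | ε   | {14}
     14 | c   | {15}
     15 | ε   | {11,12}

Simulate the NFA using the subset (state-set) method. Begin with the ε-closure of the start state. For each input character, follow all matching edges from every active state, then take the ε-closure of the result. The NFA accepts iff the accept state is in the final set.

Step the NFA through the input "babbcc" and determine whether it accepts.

Answer: REJECT

Trace:
start: ε-closure({0}) = {0}
'b' @ 1: {1,2,3,4,6,8,10,11,12}  [accepting]
'a' @ 2: {13,14}
'b' @ 3: {}  — state set empty
rest 'bcc' ignored (set empty)
final: {}; accept 11 not in set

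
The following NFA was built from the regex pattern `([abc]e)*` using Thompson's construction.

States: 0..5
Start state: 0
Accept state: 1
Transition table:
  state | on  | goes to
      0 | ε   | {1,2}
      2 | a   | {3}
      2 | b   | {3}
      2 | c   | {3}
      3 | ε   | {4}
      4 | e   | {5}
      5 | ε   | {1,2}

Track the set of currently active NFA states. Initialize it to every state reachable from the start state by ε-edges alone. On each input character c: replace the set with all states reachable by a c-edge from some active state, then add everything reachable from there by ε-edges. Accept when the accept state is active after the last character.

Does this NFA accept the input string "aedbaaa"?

start: ε-closure({0}) = {0,1,2}
'a' @ 1: {3,4}
'e' @ 2: {1,2,5}  ✓accept
'd' @ 3: {}  — dead — no transitions
rest 'baaa' ignored (set empty)
end set {} — state 1 not in

Answer: REJECT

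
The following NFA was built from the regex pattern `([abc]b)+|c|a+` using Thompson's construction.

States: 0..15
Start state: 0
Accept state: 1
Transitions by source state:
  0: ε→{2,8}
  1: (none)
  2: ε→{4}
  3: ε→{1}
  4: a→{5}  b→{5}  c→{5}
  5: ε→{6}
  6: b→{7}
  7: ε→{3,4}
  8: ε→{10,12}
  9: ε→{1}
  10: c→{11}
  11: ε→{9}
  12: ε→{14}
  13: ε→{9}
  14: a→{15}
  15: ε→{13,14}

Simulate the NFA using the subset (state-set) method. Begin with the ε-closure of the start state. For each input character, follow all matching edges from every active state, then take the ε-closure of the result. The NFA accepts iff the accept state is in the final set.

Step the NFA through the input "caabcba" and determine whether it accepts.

Answer: REJECT

Derivation:
initial (ε-close {0}): {0,2,4,8,10,12,14}
'c' @ 1: {1,5,6,9,11}  ✓accept
'a' @ 2: {}  — state set empty
rest 'abcba' ignored (set empty)
final: {}; accept 1 not in set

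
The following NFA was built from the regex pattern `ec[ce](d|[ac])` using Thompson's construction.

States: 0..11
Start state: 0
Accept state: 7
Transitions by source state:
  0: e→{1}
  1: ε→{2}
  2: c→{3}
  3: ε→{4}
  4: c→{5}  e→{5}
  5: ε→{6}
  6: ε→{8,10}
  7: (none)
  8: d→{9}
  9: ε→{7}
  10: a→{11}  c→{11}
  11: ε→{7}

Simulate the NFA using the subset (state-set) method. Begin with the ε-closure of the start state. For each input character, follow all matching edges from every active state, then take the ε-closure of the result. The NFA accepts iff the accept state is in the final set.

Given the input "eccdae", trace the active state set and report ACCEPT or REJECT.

S₀ = ε-closure({0}) = {0}
'e' @ 1: {1,2}
'c' @ 2: {3,4}
'c' @ 3: {5,6,8,10}
'd' @ 4: {7,9}  ✓accept
'a' @ 5: {}  — no active states
rest 'e' ignored (set empty)
end set {} — state 7 not in

Answer: REJECT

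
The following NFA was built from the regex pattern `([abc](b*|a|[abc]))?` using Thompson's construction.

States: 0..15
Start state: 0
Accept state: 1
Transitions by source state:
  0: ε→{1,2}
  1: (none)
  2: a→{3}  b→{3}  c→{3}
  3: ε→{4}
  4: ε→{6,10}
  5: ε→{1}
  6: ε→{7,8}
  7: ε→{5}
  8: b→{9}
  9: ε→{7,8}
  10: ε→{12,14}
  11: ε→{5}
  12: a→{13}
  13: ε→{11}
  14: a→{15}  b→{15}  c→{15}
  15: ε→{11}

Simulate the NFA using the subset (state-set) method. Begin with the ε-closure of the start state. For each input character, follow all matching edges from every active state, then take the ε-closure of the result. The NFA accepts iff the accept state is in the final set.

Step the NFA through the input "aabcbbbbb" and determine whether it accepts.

S₀ = ε-closure({0}) = {0,1,2}
'a' @ 1: {1,3,4,5,6,7,8,10,12,14}  ✓accept
'a' @ 2: {1,5,11,13,15}  ✓accept
'b' @ 3: {}  — no active states
rest 'cbbbbb' ignored (set empty)
end set {} — state 1 not in

Answer: REJECT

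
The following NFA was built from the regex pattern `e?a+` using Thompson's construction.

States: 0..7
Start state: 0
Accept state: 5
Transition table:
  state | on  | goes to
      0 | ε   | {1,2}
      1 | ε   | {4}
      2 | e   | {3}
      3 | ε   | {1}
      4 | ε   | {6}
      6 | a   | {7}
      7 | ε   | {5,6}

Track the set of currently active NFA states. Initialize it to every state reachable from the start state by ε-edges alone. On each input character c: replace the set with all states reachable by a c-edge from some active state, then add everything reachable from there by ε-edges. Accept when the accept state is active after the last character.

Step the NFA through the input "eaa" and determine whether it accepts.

start: ε-closure({0}) = {0,1,2,4,6}
'e' @ 1: {1,3,4,6}
'a' @ 2: {5,6,7}  (accept∈set)
'a' @ 3: {5,6,7}  (accept∈set)
final: {5,6,7}; accept 5 in set

Answer: ACCEPT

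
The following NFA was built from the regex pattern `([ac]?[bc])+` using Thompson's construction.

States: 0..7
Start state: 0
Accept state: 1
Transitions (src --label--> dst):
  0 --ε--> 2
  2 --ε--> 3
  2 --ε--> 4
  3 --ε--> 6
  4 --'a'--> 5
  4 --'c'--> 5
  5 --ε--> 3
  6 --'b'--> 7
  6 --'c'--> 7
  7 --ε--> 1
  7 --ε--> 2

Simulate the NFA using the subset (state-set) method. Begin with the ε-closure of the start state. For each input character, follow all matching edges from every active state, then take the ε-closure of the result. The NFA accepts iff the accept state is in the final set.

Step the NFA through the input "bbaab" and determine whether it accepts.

Answer: REJECT

Trace:
S₀ = ε-closure({0}) = {0,2,3,4,6}
'b' @ 1: {1,2,3,4,6,7}  (accept∈set)
'b' @ 2: {1,2,3,4,6,7}  (accept∈set)
'a' @ 3: {3,5,6}
'a' @ 4: {}  — no active states
rest 'b' ignored (set empty)
after full input: {}  (accept=1 not in)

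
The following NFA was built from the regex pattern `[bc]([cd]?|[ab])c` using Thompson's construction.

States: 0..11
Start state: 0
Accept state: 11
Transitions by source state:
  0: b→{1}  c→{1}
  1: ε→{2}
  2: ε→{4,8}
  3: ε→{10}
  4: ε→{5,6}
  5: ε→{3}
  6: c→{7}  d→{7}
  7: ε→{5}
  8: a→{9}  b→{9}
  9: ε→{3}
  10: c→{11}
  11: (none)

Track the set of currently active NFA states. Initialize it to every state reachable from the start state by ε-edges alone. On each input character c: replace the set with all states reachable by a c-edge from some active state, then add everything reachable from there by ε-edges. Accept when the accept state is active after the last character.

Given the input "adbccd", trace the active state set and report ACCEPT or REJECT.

S₀ = ε-closure({0}) = {0}
'a' @ 1: {}  — no active states
rest 'dbccd' ignored (set empty)
after full input: {}  (accept=11 not in)

Answer: REJECT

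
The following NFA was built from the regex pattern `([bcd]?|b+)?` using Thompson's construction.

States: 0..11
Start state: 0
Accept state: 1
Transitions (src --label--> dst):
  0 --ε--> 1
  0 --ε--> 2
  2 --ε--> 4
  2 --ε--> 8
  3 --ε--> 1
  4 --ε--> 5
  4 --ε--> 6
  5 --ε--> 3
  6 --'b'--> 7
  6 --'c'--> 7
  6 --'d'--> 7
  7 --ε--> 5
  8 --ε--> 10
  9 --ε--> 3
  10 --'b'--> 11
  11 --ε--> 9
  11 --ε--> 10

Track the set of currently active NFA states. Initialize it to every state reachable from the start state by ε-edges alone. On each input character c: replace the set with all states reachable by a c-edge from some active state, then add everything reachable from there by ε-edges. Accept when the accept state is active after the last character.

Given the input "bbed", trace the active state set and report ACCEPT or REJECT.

initial (ε-close {0}): {0,1,2,3,4,5,6,8,10}
'b' @ 1: {1,3,5,7,9,10,11}  (accept∈set)
'b' @ 2: {1,3,9,10,11}  (accept∈set)
'e' @ 3: {}  — state set empty
rest 'd' ignored (set empty)
final: {}; accept 1 not in set

Answer: REJECT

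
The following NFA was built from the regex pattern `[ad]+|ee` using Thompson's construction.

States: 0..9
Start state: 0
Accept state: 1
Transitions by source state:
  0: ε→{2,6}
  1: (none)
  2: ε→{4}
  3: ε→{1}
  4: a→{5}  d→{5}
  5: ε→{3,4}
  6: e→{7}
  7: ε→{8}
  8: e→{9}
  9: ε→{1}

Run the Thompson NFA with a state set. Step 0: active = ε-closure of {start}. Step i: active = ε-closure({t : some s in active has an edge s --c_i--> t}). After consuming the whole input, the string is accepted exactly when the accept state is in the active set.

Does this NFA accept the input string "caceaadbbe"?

Answer: REJECT

Derivation:
initial (ε-close {0}): {0,2,4,6}
'c' @ 1: {}  — state set empty
rest 'aceaadbbe' ignored (set empty)
end set {} — state 1 not in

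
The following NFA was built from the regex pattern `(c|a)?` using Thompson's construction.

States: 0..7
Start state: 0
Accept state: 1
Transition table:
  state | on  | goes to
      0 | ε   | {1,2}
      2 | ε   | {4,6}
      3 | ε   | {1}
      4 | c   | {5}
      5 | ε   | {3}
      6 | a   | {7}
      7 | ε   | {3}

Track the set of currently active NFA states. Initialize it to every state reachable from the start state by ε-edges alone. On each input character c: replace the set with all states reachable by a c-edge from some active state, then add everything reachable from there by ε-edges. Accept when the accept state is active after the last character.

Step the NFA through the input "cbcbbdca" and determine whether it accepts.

S₀ = ε-closure({0}) = {0,1,2,4,6}
'c' @ 1: {1,3,5}  ✓accept
'b' @ 2: {}  — dead — no transitions
rest 'cbbdca' ignored (set empty)
end set {} — state 1 not in

Answer: REJECT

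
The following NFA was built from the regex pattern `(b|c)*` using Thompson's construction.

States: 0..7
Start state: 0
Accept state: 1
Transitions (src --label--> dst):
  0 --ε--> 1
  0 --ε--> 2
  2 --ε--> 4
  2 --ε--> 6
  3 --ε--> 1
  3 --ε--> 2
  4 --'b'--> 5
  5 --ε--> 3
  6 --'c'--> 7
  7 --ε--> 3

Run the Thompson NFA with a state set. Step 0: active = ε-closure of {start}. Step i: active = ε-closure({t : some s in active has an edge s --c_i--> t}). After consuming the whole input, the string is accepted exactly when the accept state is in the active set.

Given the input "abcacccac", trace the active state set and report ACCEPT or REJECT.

S₀ = ε-closure({0}) = {0,1,2,4,6}
'a' @ 1: {}  — dead — no transitions
rest 'bcacccac' ignored (set empty)
end set {} — state 1 not in

Answer: REJECT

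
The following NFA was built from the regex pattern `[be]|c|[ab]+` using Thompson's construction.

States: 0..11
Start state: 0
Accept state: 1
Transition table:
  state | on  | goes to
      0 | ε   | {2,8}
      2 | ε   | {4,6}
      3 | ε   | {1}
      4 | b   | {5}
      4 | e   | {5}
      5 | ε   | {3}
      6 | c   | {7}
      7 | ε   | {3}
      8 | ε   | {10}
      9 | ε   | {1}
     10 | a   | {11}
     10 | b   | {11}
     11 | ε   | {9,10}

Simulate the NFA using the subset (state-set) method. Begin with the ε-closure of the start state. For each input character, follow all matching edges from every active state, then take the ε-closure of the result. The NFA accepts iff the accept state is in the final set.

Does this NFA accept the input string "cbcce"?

Answer: REJECT

Trace:
S₀ = ε-closure({0}) = {0,2,4,6,8,10}
'c' @ 1: {1,3,7}  ✓accept
'b' @ 2: {}  — dead — no transitions
rest 'cce' ignored (set empty)
after full input: {}  (accept=1 not in)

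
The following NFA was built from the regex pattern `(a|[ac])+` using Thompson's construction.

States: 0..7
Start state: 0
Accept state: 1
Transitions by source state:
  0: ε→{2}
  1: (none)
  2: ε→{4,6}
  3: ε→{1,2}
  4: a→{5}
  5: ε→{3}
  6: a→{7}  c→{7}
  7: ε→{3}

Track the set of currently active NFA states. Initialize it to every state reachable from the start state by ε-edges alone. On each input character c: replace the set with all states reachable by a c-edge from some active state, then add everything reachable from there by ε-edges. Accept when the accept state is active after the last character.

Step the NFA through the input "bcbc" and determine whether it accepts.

start: ε-closure({0}) = {0,2,4,6}
'b' @ 1: {}  — state set empty
rest 'cbc' ignored (set empty)
final: {}; accept 1 not in set

Answer: REJECT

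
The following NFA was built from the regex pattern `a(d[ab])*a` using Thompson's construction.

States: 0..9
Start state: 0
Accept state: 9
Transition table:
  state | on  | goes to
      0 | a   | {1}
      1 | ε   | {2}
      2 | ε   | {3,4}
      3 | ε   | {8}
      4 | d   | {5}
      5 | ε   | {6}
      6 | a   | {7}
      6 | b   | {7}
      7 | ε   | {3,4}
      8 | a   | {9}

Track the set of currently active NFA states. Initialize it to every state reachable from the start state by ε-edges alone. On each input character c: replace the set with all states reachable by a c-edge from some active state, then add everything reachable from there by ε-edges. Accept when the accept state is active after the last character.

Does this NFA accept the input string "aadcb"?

Answer: REJECT

Derivation:
initial (ε-close {0}): {0}
'a' @ 1: {1,2,3,4,8}
'a' @ 2: {9}  [accepting]
'd' @ 3: {}  — no active states
rest 'cb' ignored (set empty)
after full input: {}  (accept=9 not in)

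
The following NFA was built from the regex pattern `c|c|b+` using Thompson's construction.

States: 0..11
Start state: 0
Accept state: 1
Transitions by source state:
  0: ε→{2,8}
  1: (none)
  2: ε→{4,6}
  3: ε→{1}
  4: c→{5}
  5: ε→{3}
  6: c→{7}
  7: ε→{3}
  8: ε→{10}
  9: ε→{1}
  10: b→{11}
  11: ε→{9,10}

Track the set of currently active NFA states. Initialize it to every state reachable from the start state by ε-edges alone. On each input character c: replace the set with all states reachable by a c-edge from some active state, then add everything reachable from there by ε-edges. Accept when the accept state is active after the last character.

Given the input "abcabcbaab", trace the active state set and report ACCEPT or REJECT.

initial (ε-close {0}): {0,2,4,6,8,10}
'a' @ 1: {}  — dead — no transitions
rest 'bcabcbaab' ignored (set empty)
end set {} — state 1 not in

Answer: REJECT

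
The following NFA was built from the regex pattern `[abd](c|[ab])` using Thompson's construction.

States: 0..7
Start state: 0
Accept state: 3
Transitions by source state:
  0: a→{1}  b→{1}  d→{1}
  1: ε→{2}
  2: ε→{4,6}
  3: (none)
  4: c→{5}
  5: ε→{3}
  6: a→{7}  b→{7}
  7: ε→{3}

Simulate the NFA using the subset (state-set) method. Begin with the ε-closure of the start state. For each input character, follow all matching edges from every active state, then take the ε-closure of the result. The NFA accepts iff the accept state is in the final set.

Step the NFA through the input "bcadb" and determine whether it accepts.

Answer: REJECT

Steps:
start: ε-closure({0}) = {0}
'b' @ 1: {1,2,4,6}
'c' @ 2: {3,5}  (accept∈set)
'a' @ 3: {}  — state set empty
rest 'db' ignored (set empty)
final: {}; accept 3 not in set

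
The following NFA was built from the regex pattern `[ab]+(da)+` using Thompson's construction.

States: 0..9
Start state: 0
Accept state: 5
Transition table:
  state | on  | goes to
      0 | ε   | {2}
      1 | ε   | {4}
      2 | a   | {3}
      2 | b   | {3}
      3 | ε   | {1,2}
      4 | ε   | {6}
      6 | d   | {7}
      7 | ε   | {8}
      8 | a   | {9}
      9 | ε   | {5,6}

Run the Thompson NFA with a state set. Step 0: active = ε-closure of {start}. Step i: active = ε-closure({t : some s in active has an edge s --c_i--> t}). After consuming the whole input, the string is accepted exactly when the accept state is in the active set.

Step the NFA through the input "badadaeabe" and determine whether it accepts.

initial (ε-close {0}): {0,2}
'b' @ 1: {1,2,3,4,6}
'a' @ 2: {1,2,3,4,6}
'd' @ 3: {7,8}
'a' @ 4: {5,6,9}  ✓accept
'd' @ 5: {7,8}
'a' @ 6: {5,6,9}  ✓accept
'e' @ 7: {}  — no active states
rest 'abe' ignored (set empty)
after full input: {}  (accept=5 not in)

Answer: REJECT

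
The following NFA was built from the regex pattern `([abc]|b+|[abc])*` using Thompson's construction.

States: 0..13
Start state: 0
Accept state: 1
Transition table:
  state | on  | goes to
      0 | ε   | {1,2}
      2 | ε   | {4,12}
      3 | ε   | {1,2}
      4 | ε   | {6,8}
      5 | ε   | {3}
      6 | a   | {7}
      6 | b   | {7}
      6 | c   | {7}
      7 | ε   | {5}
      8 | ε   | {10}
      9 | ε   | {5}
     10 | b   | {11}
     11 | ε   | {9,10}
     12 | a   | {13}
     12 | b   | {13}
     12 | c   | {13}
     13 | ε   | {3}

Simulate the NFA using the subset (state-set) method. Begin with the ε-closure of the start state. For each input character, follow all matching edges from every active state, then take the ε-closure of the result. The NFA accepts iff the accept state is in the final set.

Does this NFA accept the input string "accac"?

Answer: ACCEPT

Steps:
S₀ = ε-closure({0}) = {0,1,2,4,6,8,10,12}
'a' @ 1: {1,2,3,4,5,6,7,8,10,12,13}  (accept∈set)
'c' @ 2: {1,2,3,4,5,6,7,8,10,12,13}  (accept∈set)
'c' @ 3: {1,2,3,4,5,6,7,8,10,12,13}  (accept∈set)
'a' @ 4: {1,2,3,4,5,6,7,8,10,12,13}  (accept∈set)
'c' @ 5: {1,2,3,4,5,6,7,8,10,12,13}  (accept∈set)
end set {1,2,3,4,5,6,7,8,10,12,13} — state 1 in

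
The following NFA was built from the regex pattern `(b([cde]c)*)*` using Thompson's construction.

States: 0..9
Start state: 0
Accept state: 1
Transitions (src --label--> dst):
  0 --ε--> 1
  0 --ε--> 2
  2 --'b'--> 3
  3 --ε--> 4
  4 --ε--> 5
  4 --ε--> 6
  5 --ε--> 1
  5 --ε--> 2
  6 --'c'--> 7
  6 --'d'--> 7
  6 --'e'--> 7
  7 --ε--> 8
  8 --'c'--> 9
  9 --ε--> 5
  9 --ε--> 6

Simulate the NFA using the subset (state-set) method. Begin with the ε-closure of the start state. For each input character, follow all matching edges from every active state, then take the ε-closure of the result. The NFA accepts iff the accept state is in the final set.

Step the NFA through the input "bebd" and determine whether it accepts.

initial (ε-close {0}): {0,1,2}
'b' @ 1: {1,2,3,4,5,6}  (accept∈set)
'e' @ 2: {7,8}
'b' @ 3: {}  — no active states
rest 'd' ignored (set empty)
after full input: {}  (accept=1 not in)

Answer: REJECT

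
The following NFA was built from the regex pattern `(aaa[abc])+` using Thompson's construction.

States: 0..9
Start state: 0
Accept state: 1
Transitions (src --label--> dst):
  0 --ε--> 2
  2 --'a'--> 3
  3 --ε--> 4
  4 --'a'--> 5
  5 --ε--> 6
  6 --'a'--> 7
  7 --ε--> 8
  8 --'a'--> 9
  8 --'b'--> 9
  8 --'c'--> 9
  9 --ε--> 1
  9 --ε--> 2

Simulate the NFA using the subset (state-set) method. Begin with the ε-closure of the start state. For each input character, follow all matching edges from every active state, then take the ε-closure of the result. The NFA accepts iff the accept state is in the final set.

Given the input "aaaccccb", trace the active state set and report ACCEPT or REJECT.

Answer: REJECT

Trace:
initial (ε-close {0}): {0,2}
'a' @ 1: {3,4}
'a' @ 2: {5,6}
'a' @ 3: {7,8}
'c' @ 4: {1,2,9}  (accept∈set)
'c' @ 5: {}  — no active states
rest 'ccb' ignored (set empty)
end set {} — state 1 not in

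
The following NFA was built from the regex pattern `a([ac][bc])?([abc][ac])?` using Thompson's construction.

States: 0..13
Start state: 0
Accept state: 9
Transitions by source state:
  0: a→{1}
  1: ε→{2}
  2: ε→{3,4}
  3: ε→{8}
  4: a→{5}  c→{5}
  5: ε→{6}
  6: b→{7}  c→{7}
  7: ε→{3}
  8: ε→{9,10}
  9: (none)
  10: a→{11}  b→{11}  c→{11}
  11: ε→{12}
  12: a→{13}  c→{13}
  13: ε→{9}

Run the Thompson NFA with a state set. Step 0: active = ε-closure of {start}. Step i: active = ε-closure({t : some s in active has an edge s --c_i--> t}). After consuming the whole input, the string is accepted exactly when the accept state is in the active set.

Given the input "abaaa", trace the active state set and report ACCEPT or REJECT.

initial (ε-close {0}): {0}
'a' @ 1: {1,2,3,4,8,9,10}  (accept∈set)
'b' @ 2: {11,12}
'a' @ 3: {9,13}  (accept∈set)
'a' @ 4: {}  — dead — no transitions
rest 'a' ignored (set empty)
final: {}; accept 9 not in set

Answer: REJECT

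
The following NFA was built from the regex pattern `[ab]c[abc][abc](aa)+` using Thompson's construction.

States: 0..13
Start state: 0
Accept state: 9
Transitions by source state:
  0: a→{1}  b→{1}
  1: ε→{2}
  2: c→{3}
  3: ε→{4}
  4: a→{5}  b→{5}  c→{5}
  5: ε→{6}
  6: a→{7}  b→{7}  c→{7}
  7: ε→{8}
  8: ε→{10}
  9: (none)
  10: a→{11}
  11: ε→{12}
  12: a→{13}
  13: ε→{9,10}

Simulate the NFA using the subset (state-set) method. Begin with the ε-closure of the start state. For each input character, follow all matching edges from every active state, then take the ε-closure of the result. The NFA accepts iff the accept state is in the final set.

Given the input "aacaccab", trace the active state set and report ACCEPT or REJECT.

Answer: REJECT

Derivation:
initial (ε-close {0}): {0}
'a' @ 1: {1,2}
'a' @ 2: {}  — no active states
rest 'caccab' ignored (set empty)
after full input: {}  (accept=9 not in)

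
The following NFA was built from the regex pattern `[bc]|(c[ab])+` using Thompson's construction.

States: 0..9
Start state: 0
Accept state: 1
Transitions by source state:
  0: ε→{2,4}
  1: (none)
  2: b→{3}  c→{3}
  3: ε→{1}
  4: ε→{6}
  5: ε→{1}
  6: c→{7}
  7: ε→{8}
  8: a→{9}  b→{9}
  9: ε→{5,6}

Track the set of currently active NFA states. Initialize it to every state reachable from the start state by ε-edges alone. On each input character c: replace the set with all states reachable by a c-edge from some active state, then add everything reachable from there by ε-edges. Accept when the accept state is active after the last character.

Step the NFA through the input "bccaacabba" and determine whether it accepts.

Answer: REJECT

Steps:
start: ε-closure({0}) = {0,2,4,6}
'b' @ 1: {1,3}  [accepting]
'c' @ 2: {}  — state set empty
rest 'caacabba' ignored (set empty)
final: {}; accept 1 not in set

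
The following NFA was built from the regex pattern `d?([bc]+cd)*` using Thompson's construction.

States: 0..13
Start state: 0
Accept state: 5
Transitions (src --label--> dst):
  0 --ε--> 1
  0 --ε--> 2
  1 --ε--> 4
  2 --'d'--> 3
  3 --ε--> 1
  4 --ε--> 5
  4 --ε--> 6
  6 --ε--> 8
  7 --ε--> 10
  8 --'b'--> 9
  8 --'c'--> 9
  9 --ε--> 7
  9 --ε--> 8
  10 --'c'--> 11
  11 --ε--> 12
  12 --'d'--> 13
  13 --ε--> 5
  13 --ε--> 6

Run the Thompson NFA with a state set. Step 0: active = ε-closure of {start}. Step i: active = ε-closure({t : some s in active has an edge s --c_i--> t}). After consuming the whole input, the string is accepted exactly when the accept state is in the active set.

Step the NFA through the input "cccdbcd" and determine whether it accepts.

Answer: ACCEPT

Derivation:
S₀ = ε-closure({0}) = {0,1,2,4,5,6,8}
'c' @ 1: {7,8,9,10}
'c' @ 2: {7,8,9,10,11,12}
'c' @ 3: {7,8,9,10,11,12}
'd' @ 4: {5,6,8,13}  [accepting]
'b' @ 5: {7,8,9,10}
'c' @ 6: {7,8,9,10,11,12}
'd' @ 7: {5,6,8,13}  [accepting]
end set {5,6,8,13} — state 5 in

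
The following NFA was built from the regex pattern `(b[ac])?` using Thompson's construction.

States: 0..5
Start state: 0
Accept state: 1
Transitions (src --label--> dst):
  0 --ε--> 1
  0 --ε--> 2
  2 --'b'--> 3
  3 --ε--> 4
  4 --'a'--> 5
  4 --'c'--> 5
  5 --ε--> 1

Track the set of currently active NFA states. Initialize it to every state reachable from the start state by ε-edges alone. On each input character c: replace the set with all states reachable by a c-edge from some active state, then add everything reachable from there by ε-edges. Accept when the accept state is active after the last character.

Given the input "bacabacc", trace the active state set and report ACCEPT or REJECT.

start: ε-closure({0}) = {0,1,2}
'b' @ 1: {3,4}
'a' @ 2: {1,5}  [accepting]
'c' @ 3: {}  — state set empty
rest 'abacc' ignored (set empty)
final: {}; accept 1 not in set

Answer: REJECT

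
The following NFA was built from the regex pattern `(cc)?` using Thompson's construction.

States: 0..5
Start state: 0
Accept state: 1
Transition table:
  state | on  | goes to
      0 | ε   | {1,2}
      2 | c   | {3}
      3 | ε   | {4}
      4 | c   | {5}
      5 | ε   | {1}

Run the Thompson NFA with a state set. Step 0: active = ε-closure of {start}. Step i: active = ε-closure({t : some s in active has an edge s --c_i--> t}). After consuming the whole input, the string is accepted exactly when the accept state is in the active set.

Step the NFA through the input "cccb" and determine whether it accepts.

start: ε-closure({0}) = {0,1,2}
'c' @ 1: {3,4}
'c' @ 2: {1,5}  (accept∈set)
'c' @ 3: {}  — state set empty
rest 'b' ignored (set empty)
end set {} — state 1 not in

Answer: REJECT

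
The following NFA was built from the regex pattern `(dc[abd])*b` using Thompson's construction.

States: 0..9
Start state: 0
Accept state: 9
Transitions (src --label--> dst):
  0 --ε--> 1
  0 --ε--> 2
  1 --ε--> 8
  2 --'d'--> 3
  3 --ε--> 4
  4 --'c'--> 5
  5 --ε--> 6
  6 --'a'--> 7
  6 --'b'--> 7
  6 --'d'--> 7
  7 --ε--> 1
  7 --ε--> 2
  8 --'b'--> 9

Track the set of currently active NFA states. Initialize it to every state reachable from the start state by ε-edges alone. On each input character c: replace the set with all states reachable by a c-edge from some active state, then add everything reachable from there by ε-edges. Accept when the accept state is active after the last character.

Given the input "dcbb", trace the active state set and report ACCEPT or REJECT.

S₀ = ε-closure({0}) = {0,1,2,8}
'd' @ 1: {3,4}
'c' @ 2: {5,6}
'b' @ 3: {1,2,7,8}
'b' @ 4: {9}  [accepting]
end set {9} — state 9 in

Answer: ACCEPT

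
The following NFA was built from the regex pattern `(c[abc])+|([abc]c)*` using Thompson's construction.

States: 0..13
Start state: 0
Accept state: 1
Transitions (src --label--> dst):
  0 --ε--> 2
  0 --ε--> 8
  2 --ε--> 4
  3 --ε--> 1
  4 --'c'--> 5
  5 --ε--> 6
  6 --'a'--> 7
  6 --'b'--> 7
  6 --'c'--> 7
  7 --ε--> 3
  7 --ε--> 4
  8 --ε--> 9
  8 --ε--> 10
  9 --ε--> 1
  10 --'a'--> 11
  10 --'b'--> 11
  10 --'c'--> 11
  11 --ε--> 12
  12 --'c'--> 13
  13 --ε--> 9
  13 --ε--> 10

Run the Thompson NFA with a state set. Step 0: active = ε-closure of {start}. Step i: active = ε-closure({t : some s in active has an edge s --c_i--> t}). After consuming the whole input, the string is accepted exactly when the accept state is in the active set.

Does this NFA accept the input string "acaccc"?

Answer: ACCEPT

Trace:
start: ε-closure({0}) = {0,1,2,4,8,9,10}
'a' @ 1: {11,12}
'c' @ 2: {1,9,10,13}  [accepting]
'a' @ 3: {11,12}
'c' @ 4: {1,9,10,13}  [accepting]
'c' @ 5: {11,12}
'c' @ 6: {1,9,10,13}  [accepting]
final: {1,9,10,13}; accept 1 in set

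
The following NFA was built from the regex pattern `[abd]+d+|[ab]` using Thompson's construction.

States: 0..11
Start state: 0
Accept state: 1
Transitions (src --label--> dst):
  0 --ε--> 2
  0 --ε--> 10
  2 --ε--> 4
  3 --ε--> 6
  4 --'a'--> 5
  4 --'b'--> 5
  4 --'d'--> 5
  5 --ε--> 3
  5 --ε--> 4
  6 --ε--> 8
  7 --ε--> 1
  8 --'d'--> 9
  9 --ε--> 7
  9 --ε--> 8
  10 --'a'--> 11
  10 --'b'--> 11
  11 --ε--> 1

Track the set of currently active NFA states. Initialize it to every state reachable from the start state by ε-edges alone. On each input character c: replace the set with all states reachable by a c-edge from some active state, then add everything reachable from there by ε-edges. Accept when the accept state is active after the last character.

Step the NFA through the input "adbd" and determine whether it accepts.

Answer: ACCEPT

Trace:
initial (ε-close {0}): {0,2,4,10}
'a' @ 1: {1,3,4,5,6,8,11}  (accept∈set)
'd' @ 2: {1,3,4,5,6,7,8,9}  (accept∈set)
'b' @ 3: {3,4,5,6,8}
'd' @ 4: {1,3,4,5,6,7,8,9}  (accept∈set)
final: {1,3,4,5,6,7,8,9}; accept 1 in set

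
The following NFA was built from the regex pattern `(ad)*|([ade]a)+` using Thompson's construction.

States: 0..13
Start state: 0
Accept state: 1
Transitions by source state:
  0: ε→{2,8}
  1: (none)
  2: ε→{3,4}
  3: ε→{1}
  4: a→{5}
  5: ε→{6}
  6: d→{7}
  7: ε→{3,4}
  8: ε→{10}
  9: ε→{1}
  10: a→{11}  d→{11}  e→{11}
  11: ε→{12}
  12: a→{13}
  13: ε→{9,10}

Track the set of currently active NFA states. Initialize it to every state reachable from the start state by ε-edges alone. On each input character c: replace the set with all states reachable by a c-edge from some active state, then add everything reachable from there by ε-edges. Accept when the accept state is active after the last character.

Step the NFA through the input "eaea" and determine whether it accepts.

Answer: ACCEPT

Derivation:
start: ε-closure({0}) = {0,1,2,3,4,8,10}
'e' @ 1: {11,12}
'a' @ 2: {1,9,10,13}  ✓accept
'e' @ 3: {11,12}
'a' @ 4: {1,9,10,13}  ✓accept
after full input: {1,9,10,13}  (accept=1 in)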